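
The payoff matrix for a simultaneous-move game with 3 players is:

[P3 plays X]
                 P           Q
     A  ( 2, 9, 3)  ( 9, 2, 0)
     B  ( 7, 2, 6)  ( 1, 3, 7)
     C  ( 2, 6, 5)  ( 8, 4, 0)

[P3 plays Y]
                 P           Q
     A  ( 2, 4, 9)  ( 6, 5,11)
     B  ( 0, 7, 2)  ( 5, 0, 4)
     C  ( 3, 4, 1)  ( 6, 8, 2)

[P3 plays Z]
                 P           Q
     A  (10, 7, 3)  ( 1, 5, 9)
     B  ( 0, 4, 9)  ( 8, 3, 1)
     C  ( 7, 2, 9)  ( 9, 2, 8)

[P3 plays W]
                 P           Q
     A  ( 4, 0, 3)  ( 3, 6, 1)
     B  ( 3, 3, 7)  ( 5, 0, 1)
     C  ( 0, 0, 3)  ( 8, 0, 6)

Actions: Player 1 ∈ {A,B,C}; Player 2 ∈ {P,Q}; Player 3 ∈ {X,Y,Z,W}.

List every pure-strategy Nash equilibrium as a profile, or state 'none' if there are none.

NE set: (A,Q,Y), (C,Q,Z)

(A,P,X): not NE [P1→B gives 7>2; P3→Y gives 9>3]
(A,P,Y): not NE [P1→C gives 3>2; P2→Q gives 5>4]
(A,P,Z): not NE [P3→Y gives 9>3]
(A,P,W): not NE [P2→Q gives 6>0; P3→Y gives 9>3]
(A,Q,X): not NE [P2→P gives 9>2; P3→Y gives 11>0]
(A,Q,Y): NE
(A,Q,Z): not NE [P1→C gives 9>1; P2→P gives 7>5; P3→Y gives 11>9]
(A,Q,W): not NE [P1→C gives 8>3; P3→Y gives 11>1]
(B,P,X): not NE [P2→Q gives 3>2; P3→Z gives 9>6]
(B,P,Y): not NE [P1→C gives 3>0; P3→Z gives 9>2]
(B,P,Z): not NE [P1→A gives 10>0]
(B,P,W): not NE [P1→A gives 4>3; P3→Z gives 9>7]
(B,Q,X): not NE [P1→A gives 9>1]
(B,Q,Y): not NE [P1→C gives 6>5; P2→P gives 7>0; P3→X gives 7>4]
(B,Q,Z): not NE [P1→C gives 9>8; P2→P gives 4>3; P3→X gives 7>1]
(B,Q,W): not NE [P1→C gives 8>5; P2→P gives 3>0; P3→X gives 7>1]
(C,P,X): not NE [P1→B gives 7>2; P3→Z gives 9>5]
(C,P,Y): not NE [P2→Q gives 8>4; P3→Z gives 9>1]
(C,P,Z): not NE [P1→A gives 10>7]
(C,P,W): not NE [P1→A gives 4>0; P3→Z gives 9>3]
(C,Q,X): not NE [P1→A gives 9>8; P2→P gives 6>4; P3→Z gives 8>0]
(C,Q,Y): not NE [P3→Z gives 8>2]
(C,Q,Z): NE
(C,Q,W): not NE [P3→Z gives 8>6]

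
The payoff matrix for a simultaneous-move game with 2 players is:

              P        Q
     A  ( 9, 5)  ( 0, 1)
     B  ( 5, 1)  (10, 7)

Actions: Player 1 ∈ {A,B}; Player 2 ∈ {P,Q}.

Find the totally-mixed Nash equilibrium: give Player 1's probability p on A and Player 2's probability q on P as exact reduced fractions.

P1 indiff ⇒ q·9+(1-q)·0 = q·5+(1-q)·10 ⇒ q(4) = (1-q)(10) ⇒ q = 5/7
P2 indiff ⇒ p·5+(1-p)·1 = p·1+(1-p)·7 ⇒ p(4) = (1-p)(6) ⇒ p = 3/5

P1 mixes 3/5 on A; P2 mixes 5/7 on P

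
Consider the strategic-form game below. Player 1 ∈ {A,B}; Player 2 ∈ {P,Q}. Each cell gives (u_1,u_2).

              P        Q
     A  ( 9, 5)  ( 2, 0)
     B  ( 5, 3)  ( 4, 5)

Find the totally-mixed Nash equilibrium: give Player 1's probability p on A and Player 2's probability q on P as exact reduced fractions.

P1 indiff ⇒ q·9+(1-q)·2 = q·5+(1-q)·4 ⇒ q(4) = (1-q)(2) ⇒ q = 1/3
P2 indiff ⇒ p·5+(1-p)·3 = p·0+(1-p)·5 ⇒ p(5) = (1-p)(2) ⇒ p = 2/7

P1 mixes 2/7 on A; P2 mixes 1/3 on P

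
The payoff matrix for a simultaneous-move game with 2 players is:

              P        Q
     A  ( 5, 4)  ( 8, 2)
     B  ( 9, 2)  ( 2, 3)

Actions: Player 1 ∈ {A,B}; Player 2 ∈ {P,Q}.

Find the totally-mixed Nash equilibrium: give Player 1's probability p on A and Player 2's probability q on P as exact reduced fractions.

P1 indiff ⇒ q·5+(1-q)·8 = q·9+(1-q)·2 ⇒ q(-4) = (1-q)(-6) ⇒ q = 3/5
P2 indiff ⇒ p·4+(1-p)·2 = p·2+(1-p)·3 ⇒ p(2) = (1-p)(1) ⇒ p = 1/3

P1 mixes 1/3 on A; P2 mixes 3/5 on P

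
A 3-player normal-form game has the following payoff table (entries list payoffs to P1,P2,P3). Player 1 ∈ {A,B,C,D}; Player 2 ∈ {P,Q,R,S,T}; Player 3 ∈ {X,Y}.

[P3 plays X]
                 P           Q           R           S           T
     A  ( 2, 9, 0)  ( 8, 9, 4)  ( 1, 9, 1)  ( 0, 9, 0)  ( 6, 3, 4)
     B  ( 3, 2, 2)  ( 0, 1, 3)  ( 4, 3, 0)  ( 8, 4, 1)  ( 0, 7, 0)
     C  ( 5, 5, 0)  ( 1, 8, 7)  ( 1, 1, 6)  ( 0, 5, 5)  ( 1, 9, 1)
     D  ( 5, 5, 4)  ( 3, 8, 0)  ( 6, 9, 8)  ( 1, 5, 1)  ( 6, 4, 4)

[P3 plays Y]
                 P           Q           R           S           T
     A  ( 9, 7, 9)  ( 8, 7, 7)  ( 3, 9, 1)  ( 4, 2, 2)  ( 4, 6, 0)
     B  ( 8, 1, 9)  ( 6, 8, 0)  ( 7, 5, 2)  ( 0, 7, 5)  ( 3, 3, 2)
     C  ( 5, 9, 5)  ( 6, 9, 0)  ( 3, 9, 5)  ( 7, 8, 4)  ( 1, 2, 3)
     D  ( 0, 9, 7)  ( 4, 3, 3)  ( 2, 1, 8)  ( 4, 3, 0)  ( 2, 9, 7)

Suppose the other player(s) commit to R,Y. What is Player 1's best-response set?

u_1(A vs R,Y) = 3
u_1(B vs R,Y) = 7
u_1(C vs R,Y) = 3
u_1(D vs R,Y) = 2
max payoff 7 at {B}

argmax u_1 = {B}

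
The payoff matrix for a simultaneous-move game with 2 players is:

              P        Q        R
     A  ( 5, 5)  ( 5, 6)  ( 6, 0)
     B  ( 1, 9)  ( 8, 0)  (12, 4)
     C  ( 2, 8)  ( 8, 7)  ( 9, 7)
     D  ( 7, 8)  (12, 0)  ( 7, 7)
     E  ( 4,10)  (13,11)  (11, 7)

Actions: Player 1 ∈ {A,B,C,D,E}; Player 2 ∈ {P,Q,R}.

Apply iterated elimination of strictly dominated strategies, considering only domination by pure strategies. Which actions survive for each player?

P1 drop A (D beats it: P:7>5 Q:12>5 R:7>6)
P1 drop C (E beats it: P:4>2 Q:13>8 R:11>9)
P2 drop R (P beats it: B:9>4 D:8>7 E:10>7)
P1 drop B (D beats it: P:7>1 Q:12>8)
P1→{D,E} P2→{P,Q}

Remaining: P1:{D,E} P2:{P,Q}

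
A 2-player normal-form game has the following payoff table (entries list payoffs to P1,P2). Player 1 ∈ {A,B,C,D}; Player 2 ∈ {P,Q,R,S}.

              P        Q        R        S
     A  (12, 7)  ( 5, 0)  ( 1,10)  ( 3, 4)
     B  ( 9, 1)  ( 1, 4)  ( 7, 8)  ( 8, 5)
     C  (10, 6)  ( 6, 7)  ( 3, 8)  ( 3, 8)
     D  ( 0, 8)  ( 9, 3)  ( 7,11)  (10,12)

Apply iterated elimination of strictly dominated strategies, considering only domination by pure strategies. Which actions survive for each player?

P2 drop P (R beats it: A:10>7 B:8>1 C:8>6 D:11>8)
P1 drop A (D beats it: Q:9>5 R:7>1 S:10>3)
P1 drop C (D beats it: Q:9>6 R:7>3 S:10>3)
P2 drop Q (R beats it: B:8>4 D:11>3)
P1→{B,D} P2→{R,S}

IESDS → P1:{B,D} P2:{R,S}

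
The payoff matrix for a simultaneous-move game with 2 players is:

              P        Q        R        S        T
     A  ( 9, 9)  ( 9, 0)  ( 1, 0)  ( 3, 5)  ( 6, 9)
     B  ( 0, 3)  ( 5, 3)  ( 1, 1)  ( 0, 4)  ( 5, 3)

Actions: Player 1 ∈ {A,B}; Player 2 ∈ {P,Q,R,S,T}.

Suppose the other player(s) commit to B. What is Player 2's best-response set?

argmax u_2 = {S}

u_2(P vs B) = 3
u_2(Q vs B) = 3
u_2(R vs B) = 1
u_2(S vs B) = 4
u_2(T vs B) = 3
max payoff 4 at {S}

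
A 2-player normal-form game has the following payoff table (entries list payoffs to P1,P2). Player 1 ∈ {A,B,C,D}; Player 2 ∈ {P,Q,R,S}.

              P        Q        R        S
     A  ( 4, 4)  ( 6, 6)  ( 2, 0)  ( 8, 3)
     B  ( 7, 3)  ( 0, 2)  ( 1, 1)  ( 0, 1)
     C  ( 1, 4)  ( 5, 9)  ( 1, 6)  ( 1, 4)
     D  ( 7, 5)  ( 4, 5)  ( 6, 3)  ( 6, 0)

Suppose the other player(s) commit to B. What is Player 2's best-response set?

BR_2 = {P}

u_2(P vs B) = 3
u_2(Q vs B) = 2
u_2(R vs B) = 1
u_2(S vs B) = 1
max payoff 3 at {P}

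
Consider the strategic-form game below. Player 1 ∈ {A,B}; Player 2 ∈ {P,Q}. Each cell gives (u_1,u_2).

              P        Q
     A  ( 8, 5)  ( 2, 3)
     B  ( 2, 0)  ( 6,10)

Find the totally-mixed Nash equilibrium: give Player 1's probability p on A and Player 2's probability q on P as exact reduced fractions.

P1 mixes 5/6 on A; P2 mixes 2/5 on P

P1 indiff ⇒ q·8+(1-q)·2 = q·2+(1-q)·6 ⇒ q(6) = (1-q)(4) ⇒ q = 2/5
P2 indiff ⇒ p·5+(1-p)·0 = p·3+(1-p)·10 ⇒ p(2) = (1-p)(10) ⇒ p = 5/6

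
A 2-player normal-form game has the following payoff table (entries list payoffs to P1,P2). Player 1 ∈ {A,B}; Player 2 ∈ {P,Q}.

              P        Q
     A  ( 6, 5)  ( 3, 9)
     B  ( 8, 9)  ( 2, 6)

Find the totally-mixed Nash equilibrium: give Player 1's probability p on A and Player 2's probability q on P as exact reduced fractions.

P1 mixes 3/7 on A; P2 mixes 1/3 on P

P1 indiff ⇒ q·6+(1-q)·3 = q·8+(1-q)·2 ⇒ q(-2) = (1-q)(-1) ⇒ q = 1/3
P2 indiff ⇒ p·5+(1-p)·9 = p·9+(1-p)·6 ⇒ p(-4) = (1-p)(-3) ⇒ p = 3/7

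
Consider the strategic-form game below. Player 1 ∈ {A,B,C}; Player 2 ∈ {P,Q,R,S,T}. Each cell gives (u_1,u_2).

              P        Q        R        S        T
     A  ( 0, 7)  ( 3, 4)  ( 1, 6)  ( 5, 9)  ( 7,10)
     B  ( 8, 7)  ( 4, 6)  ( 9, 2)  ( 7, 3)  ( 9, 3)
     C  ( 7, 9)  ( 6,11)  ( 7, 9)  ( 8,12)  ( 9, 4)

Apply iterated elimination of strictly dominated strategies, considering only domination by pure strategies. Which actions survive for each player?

P1 drop A (B beats it: P:8>0 Q:4>3 R:9>1 S:7>5 T:9>7)
P2 drop R (Q beats it: B:6>2 C:11>9)
P2 drop T (P beats it: B:7>3 C:9>4)
P1→{B,C} P2→{P,Q,S}

Survivors P1:{B,C} P2:{P,Q,S}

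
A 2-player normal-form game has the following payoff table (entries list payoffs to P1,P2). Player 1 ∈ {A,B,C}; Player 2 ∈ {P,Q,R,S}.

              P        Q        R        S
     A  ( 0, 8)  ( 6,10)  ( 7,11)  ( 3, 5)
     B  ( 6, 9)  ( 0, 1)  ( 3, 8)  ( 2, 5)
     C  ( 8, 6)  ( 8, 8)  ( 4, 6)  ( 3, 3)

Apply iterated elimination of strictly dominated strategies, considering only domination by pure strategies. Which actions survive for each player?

Survivors P1:{A,C} P2:{Q,R}

P1 drop B (C beats it: P:8>6 Q:8>0 R:4>3 S:3>2)
P2 drop P (Q beats it: A:10>8 C:8>6)
P2 drop S (Q beats it: A:10>5 C:8>3)
P1→{A,C} P2→{Q,R}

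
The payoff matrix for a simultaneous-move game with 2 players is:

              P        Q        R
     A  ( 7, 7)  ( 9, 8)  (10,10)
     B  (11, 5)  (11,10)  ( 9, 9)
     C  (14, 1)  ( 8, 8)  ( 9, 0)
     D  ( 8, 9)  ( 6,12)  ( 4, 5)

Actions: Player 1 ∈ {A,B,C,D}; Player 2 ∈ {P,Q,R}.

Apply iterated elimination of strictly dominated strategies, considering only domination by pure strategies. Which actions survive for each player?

P1 drop D (B beats it: P:11>8 Q:11>6 R:9>4)
P2 drop P (Q beats it: A:8>7 B:10>5 C:8>1)
P1 drop C (A beats it: Q:9>8 R:10>9)
P1→{A,B} P2→{Q,R}

Remaining: P1:{A,B} P2:{Q,R}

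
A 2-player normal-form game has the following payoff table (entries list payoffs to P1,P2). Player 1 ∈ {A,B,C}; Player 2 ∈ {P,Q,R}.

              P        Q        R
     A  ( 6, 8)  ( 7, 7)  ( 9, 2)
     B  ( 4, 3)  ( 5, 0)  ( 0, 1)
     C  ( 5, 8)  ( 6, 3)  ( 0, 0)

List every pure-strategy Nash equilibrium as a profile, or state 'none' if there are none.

(A,P): NE
(A,Q): not NE [P2→P gives 8>7]
(A,R): not NE [P2→P gives 8>2]
(B,P): not NE [P1→A gives 6>4]
(B,Q): not NE [P1→A gives 7>5; P2→P gives 3>0]
(B,R): not NE [P1→A gives 9>0; P2→P gives 3>1]
(C,P): not NE [P1→A gives 6>5]
(C,Q): not NE [P1→A gives 7>6; P2→P gives 8>3]
(C,R): not NE [P1→A gives 9>0; P2→P gives 8>0]

NE set: (A,P)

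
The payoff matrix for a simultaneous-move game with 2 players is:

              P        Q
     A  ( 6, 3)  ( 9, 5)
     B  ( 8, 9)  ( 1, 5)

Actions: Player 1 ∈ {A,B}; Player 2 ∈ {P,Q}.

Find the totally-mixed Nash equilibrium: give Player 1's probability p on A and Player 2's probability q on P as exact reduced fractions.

(p,q) = (2/3, 4/5)

P1 indiff ⇒ q·6+(1-q)·9 = q·8+(1-q)·1 ⇒ q(-2) = (1-q)(-8) ⇒ q = 4/5
P2 indiff ⇒ p·3+(1-p)·9 = p·5+(1-p)·5 ⇒ p(-2) = (1-p)(-4) ⇒ p = 2/3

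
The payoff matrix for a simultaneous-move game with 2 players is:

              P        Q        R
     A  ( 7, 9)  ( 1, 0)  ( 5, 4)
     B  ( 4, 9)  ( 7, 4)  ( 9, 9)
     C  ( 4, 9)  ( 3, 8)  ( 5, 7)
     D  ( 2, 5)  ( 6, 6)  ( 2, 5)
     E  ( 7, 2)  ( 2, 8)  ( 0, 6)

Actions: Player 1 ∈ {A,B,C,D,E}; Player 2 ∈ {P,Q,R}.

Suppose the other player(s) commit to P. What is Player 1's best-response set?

u_1(A vs P) = 7
u_1(B vs P) = 4
u_1(C vs P) = 4
u_1(D vs P) = 2
u_1(E vs P) = 7
max payoff 7 at {A,E}

P1 best: {A,E}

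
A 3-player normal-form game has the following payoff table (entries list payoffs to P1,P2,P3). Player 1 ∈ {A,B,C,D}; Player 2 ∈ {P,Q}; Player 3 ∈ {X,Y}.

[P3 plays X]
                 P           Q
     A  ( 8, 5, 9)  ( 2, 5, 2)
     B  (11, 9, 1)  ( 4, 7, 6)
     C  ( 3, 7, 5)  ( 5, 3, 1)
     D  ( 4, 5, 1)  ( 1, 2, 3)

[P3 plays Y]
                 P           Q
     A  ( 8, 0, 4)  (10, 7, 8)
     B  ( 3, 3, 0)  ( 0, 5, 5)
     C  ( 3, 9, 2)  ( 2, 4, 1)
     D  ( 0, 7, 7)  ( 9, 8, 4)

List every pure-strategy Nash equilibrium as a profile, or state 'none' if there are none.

(A,P,X): not NE [P1→B gives 11>8]
(A,P,Y): not NE [P2→Q gives 7>0; P3→X gives 9>4]
(A,Q,X): not NE [P1→C gives 5>2; P3→Y gives 8>2]
(A,Q,Y): NE
(B,P,X): NE
(B,P,Y): not NE [P1→A gives 8>3; P2→Q gives 5>3; P3→X gives 1>0]
(B,Q,X): not NE [P1→C gives 5>4; P2→P gives 9>7]
(B,Q,Y): not NE [P1→A gives 10>0; P3→X gives 6>5]
(C,P,X): not NE [P1→B gives 11>3]
(C,P,Y): not NE [P1→A gives 8>3; P3→X gives 5>2]
(C,Q,X): not NE [P2→P gives 7>3]
(C,Q,Y): not NE [P1→A gives 10>2; P2→P gives 9>4]
(D,P,X): not NE [P1→B gives 11>4; P3→Y gives 7>1]
(D,P,Y): not NE [P1→A gives 8>0; P2→Q gives 8>7]
(D,Q,X): not NE [P1→C gives 5>1; P2→P gives 5>2; P3→Y gives 4>3]
(D,Q,Y): not NE [P1→A gives 10>9]

Nash profiles: (A,Q,Y), (B,P,X)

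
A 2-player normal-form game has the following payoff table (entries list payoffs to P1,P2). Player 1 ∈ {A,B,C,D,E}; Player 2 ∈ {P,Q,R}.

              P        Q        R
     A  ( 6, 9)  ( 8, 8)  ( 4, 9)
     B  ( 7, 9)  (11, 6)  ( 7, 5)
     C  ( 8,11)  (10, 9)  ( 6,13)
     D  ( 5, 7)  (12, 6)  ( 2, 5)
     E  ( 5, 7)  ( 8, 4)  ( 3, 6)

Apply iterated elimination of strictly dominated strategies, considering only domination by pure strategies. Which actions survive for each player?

Survivors P1:{B,C} P2:{P,R}

P1 drop A (B beats it: P:7>6 Q:11>8 R:7>4)
P1 drop E (B beats it: P:7>5 Q:11>8 R:7>3)
P2 drop Q (P beats it: B:9>6 C:11>9 D:7>6)
P1 drop D (B beats it: P:7>5 R:7>2)
P1→{B,C} P2→{P,R}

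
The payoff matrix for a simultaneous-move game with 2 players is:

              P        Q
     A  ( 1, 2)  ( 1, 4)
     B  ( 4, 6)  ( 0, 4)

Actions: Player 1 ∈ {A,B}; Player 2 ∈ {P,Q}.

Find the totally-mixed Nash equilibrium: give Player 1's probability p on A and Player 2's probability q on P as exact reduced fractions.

p=1/2, q=1/4

P1 indiff ⇒ q·1+(1-q)·1 = q·4+(1-q)·0 ⇒ q(-3) = (1-q)(-1) ⇒ q = 1/4
P2 indiff ⇒ p·2+(1-p)·6 = p·4+(1-p)·4 ⇒ p(-2) = (1-p)(-2) ⇒ p = 1/2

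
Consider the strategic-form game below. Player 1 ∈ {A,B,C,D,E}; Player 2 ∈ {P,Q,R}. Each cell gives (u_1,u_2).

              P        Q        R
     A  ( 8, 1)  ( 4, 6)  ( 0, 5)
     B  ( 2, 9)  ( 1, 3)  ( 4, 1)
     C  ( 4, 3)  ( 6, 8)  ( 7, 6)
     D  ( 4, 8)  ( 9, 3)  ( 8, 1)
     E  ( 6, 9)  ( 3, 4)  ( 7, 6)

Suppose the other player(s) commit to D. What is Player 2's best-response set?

u_2(P vs D) = 8
u_2(Q vs D) = 3
u_2(R vs D) = 1
max payoff 8 at {P}

P2 best: {P}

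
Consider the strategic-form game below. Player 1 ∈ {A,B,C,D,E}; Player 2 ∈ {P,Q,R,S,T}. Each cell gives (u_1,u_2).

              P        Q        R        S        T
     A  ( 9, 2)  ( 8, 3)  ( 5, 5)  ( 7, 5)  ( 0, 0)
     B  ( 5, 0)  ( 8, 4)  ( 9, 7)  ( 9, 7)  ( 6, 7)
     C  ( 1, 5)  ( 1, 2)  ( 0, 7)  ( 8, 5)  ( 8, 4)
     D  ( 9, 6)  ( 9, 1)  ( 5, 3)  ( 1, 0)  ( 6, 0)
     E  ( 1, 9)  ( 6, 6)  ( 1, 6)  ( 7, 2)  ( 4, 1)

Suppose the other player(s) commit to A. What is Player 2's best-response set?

P2 best: {R,S}

u_2(P vs A) = 2
u_2(Q vs A) = 3
u_2(R vs A) = 5
u_2(S vs A) = 5
u_2(T vs A) = 0
max payoff 5 at {R,S}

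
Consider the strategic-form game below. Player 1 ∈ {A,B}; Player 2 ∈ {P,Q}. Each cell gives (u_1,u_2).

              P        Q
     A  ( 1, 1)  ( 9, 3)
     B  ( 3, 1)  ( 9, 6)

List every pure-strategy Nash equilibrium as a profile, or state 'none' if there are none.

(A,P): not NE [P1→B gives 3>1; P2→Q gives 3>1]
(A,Q): NE
(B,P): not NE [P2→Q gives 6>1]
(B,Q): NE

Nash profiles: (A,Q), (B,Q)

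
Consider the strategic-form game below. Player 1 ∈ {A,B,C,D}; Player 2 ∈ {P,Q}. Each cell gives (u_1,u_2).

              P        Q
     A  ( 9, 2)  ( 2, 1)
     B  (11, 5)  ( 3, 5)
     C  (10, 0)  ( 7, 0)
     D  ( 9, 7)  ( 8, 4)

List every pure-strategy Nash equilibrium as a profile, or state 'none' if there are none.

(A,P): not NE [P1→B gives 11>9]
(A,Q): not NE [P1→D gives 8>2; P2→P gives 2>1]
(B,P): NE
(B,Q): not NE [P1→D gives 8>3]
(C,P): not NE [P1→B gives 11>10]
(C,Q): not NE [P1→D gives 8>7]
(D,P): not NE [P1→B gives 11>9]
(D,Q): not NE [P2→P gives 7>4]

Nash profiles: (B,P)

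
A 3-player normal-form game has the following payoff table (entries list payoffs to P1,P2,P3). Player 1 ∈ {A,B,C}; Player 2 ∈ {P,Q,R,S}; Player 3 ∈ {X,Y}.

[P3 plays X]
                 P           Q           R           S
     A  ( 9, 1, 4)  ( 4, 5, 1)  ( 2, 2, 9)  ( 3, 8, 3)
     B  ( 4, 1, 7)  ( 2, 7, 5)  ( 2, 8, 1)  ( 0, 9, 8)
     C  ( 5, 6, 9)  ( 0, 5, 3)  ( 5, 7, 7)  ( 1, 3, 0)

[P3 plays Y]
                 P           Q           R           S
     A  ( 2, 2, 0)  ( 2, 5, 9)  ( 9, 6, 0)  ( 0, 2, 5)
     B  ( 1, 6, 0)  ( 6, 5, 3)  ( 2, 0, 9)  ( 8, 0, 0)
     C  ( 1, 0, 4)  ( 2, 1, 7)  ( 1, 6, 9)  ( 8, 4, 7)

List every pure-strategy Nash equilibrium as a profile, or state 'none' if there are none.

PSNE: ∅

(A,P,X): not NE [P2→S gives 8>1]
(A,P,Y): not NE [P2→R gives 6>2; P3→X gives 4>0]
(A,Q,X): not NE [P2→S gives 8>5; P3→Y gives 9>1]
(A,Q,Y): not NE [P1→B gives 6>2; P2→R gives 6>5]
(A,R,X): not NE [P1→C gives 5>2; P2→S gives 8>2]
(A,R,Y): not NE [P3→X gives 9>0]
(A,S,X): not NE [P3→Y gives 5>3]
(A,S,Y): not NE [P1→C gives 8>0; P2→R gives 6>2]
(B,P,X): not NE [P1→A gives 9>4; P2→S gives 9>1]
(B,P,Y): not NE [P1→A gives 2>1; P3→X gives 7>0]
(B,Q,X): not NE [P1→A gives 4>2; P2→S gives 9>7]
(B,Q,Y): not NE [P2→P gives 6>5; P3→X gives 5>3]
(B,R,X): not NE [P1→C gives 5>2; P2→S gives 9>8; P3→Y gives 9>1]
(B,R,Y): not NE [P1→A gives 9>2; P2→P gives 6>0]
(B,S,X): not NE [P1→A gives 3>0]
(B,S,Y): not NE [P2→P gives 6>0; P3→X gives 8>0]
(C,P,X): not NE [P1→A gives 9>5; P2→R gives 7>6]
(C,P,Y): not NE [P1→A gives 2>1; P2→R gives 6>0; P3→X gives 9>4]
(C,Q,X): not NE [P1→A gives 4>0; P2→R gives 7>5; P3→Y gives 7>3]
(C,Q,Y): not NE [P1→B gives 6>2; P2→R gives 6>1]
(C,R,X): not NE [P3→Y gives 9>7]
(C,R,Y): not NE [P1→A gives 9>1]
(C,S,X): not NE [P1→A gives 3>1; P2→R gives 7>3; P3→Y gives 7>0]
(C,S,Y): not NE [P2→R gives 6>4]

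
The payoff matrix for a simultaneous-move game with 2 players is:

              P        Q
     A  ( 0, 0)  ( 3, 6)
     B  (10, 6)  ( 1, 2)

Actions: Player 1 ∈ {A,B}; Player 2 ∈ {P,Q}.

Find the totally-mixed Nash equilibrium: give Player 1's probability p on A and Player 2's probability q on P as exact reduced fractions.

P1 indiff ⇒ q·0+(1-q)·3 = q·10+(1-q)·1 ⇒ q(-10) = (1-q)(-2) ⇒ q = 1/6
P2 indiff ⇒ p·0+(1-p)·6 = p·6+(1-p)·2 ⇒ p(-6) = (1-p)(-4) ⇒ p = 2/5

(p,q) = (2/5, 1/6)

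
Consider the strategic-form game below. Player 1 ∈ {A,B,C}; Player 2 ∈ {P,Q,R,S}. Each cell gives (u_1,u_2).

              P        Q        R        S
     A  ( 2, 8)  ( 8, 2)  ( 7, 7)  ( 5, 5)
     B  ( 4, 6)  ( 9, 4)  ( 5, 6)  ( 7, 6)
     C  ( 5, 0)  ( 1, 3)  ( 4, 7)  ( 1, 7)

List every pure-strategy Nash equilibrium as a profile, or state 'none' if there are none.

(A,P): not NE [P1→C gives 5>2]
(A,Q): not NE [P1→B gives 9>8; P2→P gives 8>2]
(A,R): not NE [P2→P gives 8>7]
(A,S): not NE [P1→B gives 7>5; P2→P gives 8>5]
(B,P): not NE [P1→C gives 5>4]
(B,Q): not NE [P2→S gives 6>4]
(B,R): not NE [P1→A gives 7>5]
(B,S): NE
(C,P): not NE [P2→S gives 7>0]
(C,Q): not NE [P1→B gives 9>1; P2→S gives 7>3]
(C,R): not NE [P1→A gives 7>4]
(C,S): not NE [P1→B gives 7>1]

PSNE = {(B,S)}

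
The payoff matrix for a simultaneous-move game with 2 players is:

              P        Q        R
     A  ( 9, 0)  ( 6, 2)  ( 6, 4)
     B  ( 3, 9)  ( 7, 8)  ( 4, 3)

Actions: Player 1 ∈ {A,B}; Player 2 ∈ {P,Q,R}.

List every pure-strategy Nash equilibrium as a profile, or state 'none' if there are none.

(A,P): not NE [P2→R gives 4>0]
(A,Q): not NE [P1→B gives 7>6; P2→R gives 4>2]
(A,R): NE
(B,P): not NE [P1→A gives 9>3]
(B,Q): not NE [P2→P gives 9>8]
(B,R): not NE [P1→A gives 6>4; P2→P gives 9>3]

NE set: (A,R)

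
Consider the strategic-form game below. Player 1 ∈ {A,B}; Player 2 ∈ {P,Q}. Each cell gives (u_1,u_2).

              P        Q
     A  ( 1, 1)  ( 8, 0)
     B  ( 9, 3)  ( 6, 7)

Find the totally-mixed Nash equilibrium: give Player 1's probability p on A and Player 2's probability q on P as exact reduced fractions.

P1 indiff ⇒ q·1+(1-q)·8 = q·9+(1-q)·6 ⇒ q(-8) = (1-q)(-2) ⇒ q = 1/5
P2 indiff ⇒ p·1+(1-p)·3 = p·0+(1-p)·7 ⇒ p(1) = (1-p)(4) ⇒ p = 4/5

p=4/5, q=1/5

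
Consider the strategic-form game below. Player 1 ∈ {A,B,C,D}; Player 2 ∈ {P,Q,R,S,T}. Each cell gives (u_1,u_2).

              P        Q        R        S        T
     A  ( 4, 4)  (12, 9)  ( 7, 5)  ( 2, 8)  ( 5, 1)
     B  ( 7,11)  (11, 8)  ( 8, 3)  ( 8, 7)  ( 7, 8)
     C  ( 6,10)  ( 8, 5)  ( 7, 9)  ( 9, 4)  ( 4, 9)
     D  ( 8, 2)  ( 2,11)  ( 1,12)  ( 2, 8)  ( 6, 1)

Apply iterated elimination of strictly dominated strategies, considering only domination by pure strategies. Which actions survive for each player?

P2 drop S (Q beats it: A:9>8 B:8>7 C:5>4 D:11>8)
P1 drop C (B beats it: P:7>6 Q:11>8 R:8>7 T:7>4)
P2 drop T (P beats it: A:4>1 B:11>8 D:2>1)
P1→{A,B,D} P2→{P,Q,R}

Survivors P1:{A,B,D} P2:{P,Q,R}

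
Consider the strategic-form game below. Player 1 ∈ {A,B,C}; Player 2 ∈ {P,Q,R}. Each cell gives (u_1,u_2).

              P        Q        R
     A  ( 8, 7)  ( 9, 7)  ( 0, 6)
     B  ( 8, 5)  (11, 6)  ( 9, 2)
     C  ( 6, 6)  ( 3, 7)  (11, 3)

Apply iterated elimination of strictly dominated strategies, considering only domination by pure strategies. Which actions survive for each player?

IESDS → P1:{A,B} P2:{P,Q}

P2 drop R (P beats it: A:7>6 B:5>2 C:6>3)
P1 drop C (A beats it: P:8>6 Q:9>3)
P1→{A,B} P2→{P,Q}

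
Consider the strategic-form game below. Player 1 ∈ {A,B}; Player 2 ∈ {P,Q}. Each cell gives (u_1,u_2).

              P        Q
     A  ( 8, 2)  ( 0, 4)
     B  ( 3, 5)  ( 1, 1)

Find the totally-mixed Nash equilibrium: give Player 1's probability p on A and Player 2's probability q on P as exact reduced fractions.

P1 mixes 2/3 on A; P2 mixes 1/6 on P

P1 indiff ⇒ q·8+(1-q)·0 = q·3+(1-q)·1 ⇒ q(5) = (1-q)(1) ⇒ q = 1/6
P2 indiff ⇒ p·2+(1-p)·5 = p·4+(1-p)·1 ⇒ p(-2) = (1-p)(-4) ⇒ p = 2/3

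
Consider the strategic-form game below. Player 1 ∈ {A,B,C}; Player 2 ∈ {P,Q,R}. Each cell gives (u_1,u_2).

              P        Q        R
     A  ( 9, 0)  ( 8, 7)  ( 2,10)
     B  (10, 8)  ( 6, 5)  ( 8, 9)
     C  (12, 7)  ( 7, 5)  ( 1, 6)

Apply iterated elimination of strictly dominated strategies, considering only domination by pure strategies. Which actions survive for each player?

IESDS → P1:{B,C} P2:{P,R}

P2 drop Q (R beats it: A:10>7 B:9>5 C:6>5)
P1 drop A (B beats it: P:10>9 R:8>2)
P1→{B,C} P2→{P,R}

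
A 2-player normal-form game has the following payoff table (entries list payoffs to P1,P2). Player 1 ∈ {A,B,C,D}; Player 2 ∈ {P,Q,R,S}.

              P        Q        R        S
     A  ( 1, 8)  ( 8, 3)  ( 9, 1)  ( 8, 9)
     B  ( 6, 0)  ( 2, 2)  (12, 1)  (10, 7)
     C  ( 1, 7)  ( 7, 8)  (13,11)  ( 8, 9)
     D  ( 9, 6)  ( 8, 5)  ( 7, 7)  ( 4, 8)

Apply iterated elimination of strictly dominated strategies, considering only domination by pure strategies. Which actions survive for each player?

Survivors P1:{B,C} P2:{R,S}

P2 drop P (S beats it: A:9>8 B:7>0 C:9>7 D:8>6)
P2 drop Q (S beats it: A:9>3 B:7>2 C:9>8 D:8>5)
P1 drop A (B beats it: R:12>9 S:10>8)
P1 drop D (B beats it: R:12>7 S:10>4)
P1→{B,C} P2→{R,S}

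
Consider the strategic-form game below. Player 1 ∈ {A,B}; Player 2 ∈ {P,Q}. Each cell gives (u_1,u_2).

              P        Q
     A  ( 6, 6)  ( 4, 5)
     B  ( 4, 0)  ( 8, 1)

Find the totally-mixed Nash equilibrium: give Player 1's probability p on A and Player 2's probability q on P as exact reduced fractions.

P1 indiff ⇒ q·6+(1-q)·4 = q·4+(1-q)·8 ⇒ q(2) = (1-q)(4) ⇒ q = 2/3
P2 indiff ⇒ p·6+(1-p)·0 = p·5+(1-p)·1 ⇒ p(1) = (1-p)(1) ⇒ p = 1/2

(p,q) = (1/2, 2/3)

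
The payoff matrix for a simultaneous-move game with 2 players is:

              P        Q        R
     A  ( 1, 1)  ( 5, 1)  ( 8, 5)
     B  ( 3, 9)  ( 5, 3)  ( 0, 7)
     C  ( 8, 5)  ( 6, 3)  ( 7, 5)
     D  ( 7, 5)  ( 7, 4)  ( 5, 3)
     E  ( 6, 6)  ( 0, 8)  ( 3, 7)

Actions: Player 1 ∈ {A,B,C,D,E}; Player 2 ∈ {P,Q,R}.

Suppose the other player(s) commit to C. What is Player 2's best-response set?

P2 best: {P,R}

u_2(P vs C) = 5
u_2(Q vs C) = 3
u_2(R vs C) = 5
max payoff 5 at {P,R}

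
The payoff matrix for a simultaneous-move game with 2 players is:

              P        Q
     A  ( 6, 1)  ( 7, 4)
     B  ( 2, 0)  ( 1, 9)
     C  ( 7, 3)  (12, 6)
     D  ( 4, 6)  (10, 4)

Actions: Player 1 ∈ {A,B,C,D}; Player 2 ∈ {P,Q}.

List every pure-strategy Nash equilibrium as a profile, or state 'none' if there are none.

(A,P): not NE [P1→C gives 7>6; P2→Q gives 4>1]
(A,Q): not NE [P1→C gives 12>7]
(B,P): not NE [P1→C gives 7>2; P2→Q gives 9>0]
(B,Q): not NE [P1→C gives 12>1]
(C,P): not NE [P2→Q gives 6>3]
(C,Q): NE
(D,P): not NE [P1→C gives 7>4]
(D,Q): not NE [P1→C gives 12>10; P2→P gives 6>4]

Nash profiles: (C,Q)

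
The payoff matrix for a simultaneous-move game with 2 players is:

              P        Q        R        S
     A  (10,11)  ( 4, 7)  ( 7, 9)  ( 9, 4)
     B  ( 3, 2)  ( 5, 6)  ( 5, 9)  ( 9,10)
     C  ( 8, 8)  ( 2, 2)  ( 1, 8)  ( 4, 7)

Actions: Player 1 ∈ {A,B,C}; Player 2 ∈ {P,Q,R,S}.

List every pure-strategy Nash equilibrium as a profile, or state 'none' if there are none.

(A,P): NE
(A,Q): not NE [P1→B gives 5>4; P2→P gives 11>7]
(A,R): not NE [P2→P gives 11>9]
(A,S): not NE [P2→P gives 11>4]
(B,P): not NE [P1→A gives 10>3; P2→S gives 10>2]
(B,Q): not NE [P2→S gives 10>6]
(B,R): not NE [P1→A gives 7>5; P2→S gives 10>9]
(B,S): NE
(C,P): not NE [P1→A gives 10>8]
(C,Q): not NE [P1→B gives 5>2; P2→R gives 8>2]
(C,R): not NE [P1→A gives 7>1]
(C,S): not NE [P1→B gives 9>4; P2→R gives 8>7]

NE set: (A,P), (B,S)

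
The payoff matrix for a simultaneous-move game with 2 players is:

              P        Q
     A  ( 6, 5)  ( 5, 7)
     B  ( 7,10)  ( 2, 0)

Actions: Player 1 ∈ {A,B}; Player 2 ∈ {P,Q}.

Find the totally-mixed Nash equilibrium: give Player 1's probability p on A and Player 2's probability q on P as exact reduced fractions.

P1 indiff ⇒ q·6+(1-q)·5 = q·7+(1-q)·2 ⇒ q(-1) = (1-q)(-3) ⇒ q = 3/4
P2 indiff ⇒ p·5+(1-p)·10 = p·7+(1-p)·0 ⇒ p(-2) = (1-p)(-10) ⇒ p = 5/6

P1 mixes 5/6 on A; P2 mixes 3/4 on P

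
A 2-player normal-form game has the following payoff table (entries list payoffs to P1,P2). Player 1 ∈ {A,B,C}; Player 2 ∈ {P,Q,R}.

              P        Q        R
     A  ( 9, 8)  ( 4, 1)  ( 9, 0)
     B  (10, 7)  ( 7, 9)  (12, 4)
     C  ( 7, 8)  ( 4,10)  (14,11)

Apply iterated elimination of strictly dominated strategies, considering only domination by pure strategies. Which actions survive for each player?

Survivors P1:{B,C} P2:{Q,R}

P1 drop A (B beats it: P:10>9 Q:7>4 R:12>9)
P2 drop P (Q beats it: B:9>7 C:10>8)
P1→{B,C} P2→{Q,R}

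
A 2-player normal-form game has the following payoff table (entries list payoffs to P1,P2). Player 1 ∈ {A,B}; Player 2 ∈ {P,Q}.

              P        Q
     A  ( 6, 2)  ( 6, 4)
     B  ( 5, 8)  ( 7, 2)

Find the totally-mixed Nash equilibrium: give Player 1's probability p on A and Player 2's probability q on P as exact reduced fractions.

P1 indiff ⇒ q·6+(1-q)·6 = q·5+(1-q)·7 ⇒ q(1) = (1-q)(1) ⇒ q = 1/2
P2 indiff ⇒ p·2+(1-p)·8 = p·4+(1-p)·2 ⇒ p(-2) = (1-p)(-6) ⇒ p = 3/4

p=3/4, q=1/2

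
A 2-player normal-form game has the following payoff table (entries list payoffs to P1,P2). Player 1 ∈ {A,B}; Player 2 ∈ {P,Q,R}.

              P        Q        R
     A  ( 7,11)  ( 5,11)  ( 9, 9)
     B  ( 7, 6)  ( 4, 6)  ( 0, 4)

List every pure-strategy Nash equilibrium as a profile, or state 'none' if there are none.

(A,P): NE
(A,Q): NE
(A,R): not NE [P2→Q gives 11>9]
(B,P): NE
(B,Q): not NE [P1→A gives 5>4]
(B,R): not NE [P1→A gives 9>0; P2→Q gives 6>4]

NE set: (A,P), (A,Q), (B,P)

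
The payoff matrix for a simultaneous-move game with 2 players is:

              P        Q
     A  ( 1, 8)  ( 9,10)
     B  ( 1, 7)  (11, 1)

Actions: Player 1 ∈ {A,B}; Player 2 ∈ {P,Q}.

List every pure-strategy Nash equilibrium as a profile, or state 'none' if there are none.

Nash profiles: (B,P)

(A,P): not NE [P2→Q gives 10>8]
(A,Q): not NE [P1→B gives 11>9]
(B,P): NE
(B,Q): not NE [P2→P gives 7>1]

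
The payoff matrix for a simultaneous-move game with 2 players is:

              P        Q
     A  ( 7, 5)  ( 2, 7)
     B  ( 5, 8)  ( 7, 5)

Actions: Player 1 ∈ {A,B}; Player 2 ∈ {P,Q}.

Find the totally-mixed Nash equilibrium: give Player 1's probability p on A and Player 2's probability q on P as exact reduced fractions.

P1 indiff ⇒ q·7+(1-q)·2 = q·5+(1-q)·7 ⇒ q(2) = (1-q)(5) ⇒ q = 5/7
P2 indiff ⇒ p·5+(1-p)·8 = p·7+(1-p)·5 ⇒ p(-2) = (1-p)(-3) ⇒ p = 3/5

p=3/5, q=5/7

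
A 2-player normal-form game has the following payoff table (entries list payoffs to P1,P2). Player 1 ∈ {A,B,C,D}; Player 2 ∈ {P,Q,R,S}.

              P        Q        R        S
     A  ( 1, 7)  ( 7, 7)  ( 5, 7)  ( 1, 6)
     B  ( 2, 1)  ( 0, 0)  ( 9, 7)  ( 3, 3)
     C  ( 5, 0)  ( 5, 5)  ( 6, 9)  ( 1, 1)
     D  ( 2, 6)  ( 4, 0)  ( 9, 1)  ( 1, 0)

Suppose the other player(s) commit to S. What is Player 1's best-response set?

argmax u_1 = {B}

u_1(A vs S) = 1
u_1(B vs S) = 3
u_1(C vs S) = 1
u_1(D vs S) = 1
max payoff 3 at {B}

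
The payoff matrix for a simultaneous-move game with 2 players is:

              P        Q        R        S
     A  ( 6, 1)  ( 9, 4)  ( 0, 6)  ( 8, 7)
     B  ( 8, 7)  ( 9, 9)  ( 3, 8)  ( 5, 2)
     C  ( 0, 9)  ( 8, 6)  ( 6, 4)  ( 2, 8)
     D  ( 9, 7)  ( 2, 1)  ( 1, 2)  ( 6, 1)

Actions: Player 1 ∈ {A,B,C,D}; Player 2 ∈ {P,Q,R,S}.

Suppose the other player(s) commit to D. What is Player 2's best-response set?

BR_2 = {P}

u_2(P vs D) = 7
u_2(Q vs D) = 1
u_2(R vs D) = 2
u_2(S vs D) = 1
max payoff 7 at {P}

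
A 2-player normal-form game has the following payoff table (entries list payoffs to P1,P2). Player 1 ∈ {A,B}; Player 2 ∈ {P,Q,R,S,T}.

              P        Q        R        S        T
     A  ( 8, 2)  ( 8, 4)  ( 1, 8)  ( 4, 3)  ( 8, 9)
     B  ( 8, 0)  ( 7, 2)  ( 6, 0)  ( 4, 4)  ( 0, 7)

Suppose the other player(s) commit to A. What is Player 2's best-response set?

BR_2 = {T}

u_2(P vs A) = 2
u_2(Q vs A) = 4
u_2(R vs A) = 8
u_2(S vs A) = 3
u_2(T vs A) = 9
max payoff 9 at {T}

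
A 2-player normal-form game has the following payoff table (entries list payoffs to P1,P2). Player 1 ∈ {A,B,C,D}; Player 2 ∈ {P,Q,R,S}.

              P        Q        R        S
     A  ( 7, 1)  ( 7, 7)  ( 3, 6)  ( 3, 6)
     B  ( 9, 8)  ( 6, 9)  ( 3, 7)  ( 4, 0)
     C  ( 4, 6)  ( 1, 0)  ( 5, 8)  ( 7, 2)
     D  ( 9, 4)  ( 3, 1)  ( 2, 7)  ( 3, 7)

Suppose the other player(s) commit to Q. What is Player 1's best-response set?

u_1(A vs Q) = 7
u_1(B vs Q) = 6
u_1(C vs Q) = 1
u_1(D vs Q) = 3
max payoff 7 at {A}

argmax u_1 = {A}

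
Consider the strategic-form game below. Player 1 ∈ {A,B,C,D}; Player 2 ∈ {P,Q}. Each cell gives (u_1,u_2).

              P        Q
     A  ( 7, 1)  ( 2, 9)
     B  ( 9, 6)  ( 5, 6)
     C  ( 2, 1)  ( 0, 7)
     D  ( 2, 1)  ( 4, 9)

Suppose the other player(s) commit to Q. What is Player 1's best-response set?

P1 best: {B}

u_1(A vs Q) = 2
u_1(B vs Q) = 5
u_1(C vs Q) = 0
u_1(D vs Q) = 4
max payoff 5 at {B}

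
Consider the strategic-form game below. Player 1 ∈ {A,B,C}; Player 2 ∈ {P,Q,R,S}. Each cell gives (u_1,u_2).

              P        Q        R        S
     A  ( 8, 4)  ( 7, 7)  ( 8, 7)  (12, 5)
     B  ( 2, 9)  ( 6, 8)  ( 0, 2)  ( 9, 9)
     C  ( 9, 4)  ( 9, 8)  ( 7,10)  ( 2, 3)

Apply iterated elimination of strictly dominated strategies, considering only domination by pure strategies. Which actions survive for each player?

P1 drop B (A beats it: P:8>2 Q:7>6 R:8>0 S:12>9)
P2 drop P (Q beats it: A:7>4 C:8>4)
P2 drop S (Q beats it: A:7>5 C:8>3)
P1→{A,C} P2→{Q,R}

IESDS → P1:{A,C} P2:{Q,R}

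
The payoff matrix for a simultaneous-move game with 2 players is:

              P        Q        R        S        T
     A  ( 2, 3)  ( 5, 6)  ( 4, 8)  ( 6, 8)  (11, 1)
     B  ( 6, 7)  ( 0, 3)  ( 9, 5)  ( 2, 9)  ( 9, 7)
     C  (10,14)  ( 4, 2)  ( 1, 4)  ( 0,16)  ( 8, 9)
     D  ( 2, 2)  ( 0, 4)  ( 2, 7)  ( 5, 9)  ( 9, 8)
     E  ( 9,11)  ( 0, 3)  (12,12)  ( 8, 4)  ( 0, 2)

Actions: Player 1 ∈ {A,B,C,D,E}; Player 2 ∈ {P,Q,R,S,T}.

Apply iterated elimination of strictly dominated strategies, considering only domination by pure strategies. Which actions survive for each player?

Survivors P1:{C,E} P2:{P,R,S}

P2 drop Q (R beats it: A:8>6 B:5>3 C:4>2 D:7>4 E:12>3)
P2 drop T (S beats it: A:8>1 B:9>7 C:16>9 D:9>8 E:4>2)
P1 drop A (E beats it: P:9>2 R:12>4 S:8>6)
P1 drop B (E beats it: P:9>6 R:12>9 S:8>2)
P1 drop D (E beats it: P:9>2 R:12>2 S:8>5)
P1→{C,E} P2→{P,R,S}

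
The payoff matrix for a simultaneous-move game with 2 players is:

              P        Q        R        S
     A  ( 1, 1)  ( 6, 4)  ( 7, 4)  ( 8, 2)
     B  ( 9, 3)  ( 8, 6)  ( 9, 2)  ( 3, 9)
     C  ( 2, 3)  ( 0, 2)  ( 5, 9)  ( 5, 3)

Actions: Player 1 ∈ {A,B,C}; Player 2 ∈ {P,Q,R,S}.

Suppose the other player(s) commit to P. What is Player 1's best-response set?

u_1(A vs P) = 1
u_1(B vs P) = 9
u_1(C vs P) = 2
max payoff 9 at {B}

BR_1 = {B}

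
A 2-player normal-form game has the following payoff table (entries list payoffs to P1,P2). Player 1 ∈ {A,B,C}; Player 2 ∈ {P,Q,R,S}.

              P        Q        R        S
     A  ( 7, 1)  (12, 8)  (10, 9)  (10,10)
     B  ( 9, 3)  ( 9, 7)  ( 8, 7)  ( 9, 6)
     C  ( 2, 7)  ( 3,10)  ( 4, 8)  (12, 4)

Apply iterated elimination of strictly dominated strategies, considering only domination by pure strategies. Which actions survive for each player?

IESDS → P1:{A,C} P2:{Q,R,S}

P2 drop P (Q beats it: A:8>1 B:7>3 C:10>7)
P1 drop B (A beats it: Q:12>9 R:10>8 S:10>9)
P1→{A,C} P2→{Q,R,S}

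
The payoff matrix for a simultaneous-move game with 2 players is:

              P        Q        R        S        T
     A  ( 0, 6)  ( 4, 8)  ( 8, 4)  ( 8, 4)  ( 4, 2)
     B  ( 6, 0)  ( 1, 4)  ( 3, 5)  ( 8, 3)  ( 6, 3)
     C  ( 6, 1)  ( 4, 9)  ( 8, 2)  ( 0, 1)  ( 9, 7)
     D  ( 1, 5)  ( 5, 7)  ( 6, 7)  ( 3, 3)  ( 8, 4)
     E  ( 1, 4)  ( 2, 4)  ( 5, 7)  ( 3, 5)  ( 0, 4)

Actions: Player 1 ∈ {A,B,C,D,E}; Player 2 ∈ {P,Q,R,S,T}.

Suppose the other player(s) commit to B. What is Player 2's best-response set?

u_2(P vs B) = 0
u_2(Q vs B) = 4
u_2(R vs B) = 5
u_2(S vs B) = 3
u_2(T vs B) = 3
max payoff 5 at {R}

BR_2 = {R}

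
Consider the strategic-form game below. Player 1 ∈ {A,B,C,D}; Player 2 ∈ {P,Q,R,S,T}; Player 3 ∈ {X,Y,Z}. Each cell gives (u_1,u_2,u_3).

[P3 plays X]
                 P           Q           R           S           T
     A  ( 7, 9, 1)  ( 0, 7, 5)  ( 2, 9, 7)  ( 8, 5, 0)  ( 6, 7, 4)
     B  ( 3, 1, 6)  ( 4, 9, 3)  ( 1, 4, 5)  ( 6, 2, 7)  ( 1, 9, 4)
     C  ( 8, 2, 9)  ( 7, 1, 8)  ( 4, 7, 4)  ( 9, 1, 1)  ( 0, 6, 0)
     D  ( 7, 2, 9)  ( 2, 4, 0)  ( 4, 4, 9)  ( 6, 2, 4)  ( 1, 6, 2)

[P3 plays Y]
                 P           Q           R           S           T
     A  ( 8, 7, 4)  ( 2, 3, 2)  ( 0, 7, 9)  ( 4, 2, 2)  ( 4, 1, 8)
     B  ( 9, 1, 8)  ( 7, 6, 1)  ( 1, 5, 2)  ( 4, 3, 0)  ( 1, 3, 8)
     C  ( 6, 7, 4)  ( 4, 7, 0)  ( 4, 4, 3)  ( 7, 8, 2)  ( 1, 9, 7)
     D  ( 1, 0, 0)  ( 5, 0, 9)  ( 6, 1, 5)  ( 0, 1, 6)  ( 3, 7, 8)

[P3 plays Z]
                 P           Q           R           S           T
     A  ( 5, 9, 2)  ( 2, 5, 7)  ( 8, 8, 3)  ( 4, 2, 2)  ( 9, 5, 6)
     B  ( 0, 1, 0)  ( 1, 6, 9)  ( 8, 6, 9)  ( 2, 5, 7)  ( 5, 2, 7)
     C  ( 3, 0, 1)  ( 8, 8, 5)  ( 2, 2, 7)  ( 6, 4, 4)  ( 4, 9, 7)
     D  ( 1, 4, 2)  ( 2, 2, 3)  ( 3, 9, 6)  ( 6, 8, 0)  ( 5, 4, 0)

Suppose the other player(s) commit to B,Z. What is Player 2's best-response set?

BR_2 = {Q,R}

u_2(P vs B,Z) = 1
u_2(Q vs B,Z) = 6
u_2(R vs B,Z) = 6
u_2(S vs B,Z) = 5
u_2(T vs B,Z) = 2
max payoff 6 at {Q,R}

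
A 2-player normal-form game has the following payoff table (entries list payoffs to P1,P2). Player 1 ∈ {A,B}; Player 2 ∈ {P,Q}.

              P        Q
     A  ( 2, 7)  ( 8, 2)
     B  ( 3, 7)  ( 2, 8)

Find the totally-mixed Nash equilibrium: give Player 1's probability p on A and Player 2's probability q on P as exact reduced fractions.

P1 indiff ⇒ q·2+(1-q)·8 = q·3+(1-q)·2 ⇒ q(-1) = (1-q)(-6) ⇒ q = 6/7
P2 indiff ⇒ p·7+(1-p)·7 = p·2+(1-p)·8 ⇒ p(5) = (1-p)(1) ⇒ p = 1/6

P1 mixes 1/6 on A; P2 mixes 6/7 on P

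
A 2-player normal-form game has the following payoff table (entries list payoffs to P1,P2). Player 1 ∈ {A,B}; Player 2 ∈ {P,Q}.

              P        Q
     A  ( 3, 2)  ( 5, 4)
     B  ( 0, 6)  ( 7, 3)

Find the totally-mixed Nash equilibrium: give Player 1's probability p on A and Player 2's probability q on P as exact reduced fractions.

(p,q) = (3/5, 2/5)

P1 indiff ⇒ q·3+(1-q)·5 = q·0+(1-q)·7 ⇒ q(3) = (1-q)(2) ⇒ q = 2/5
P2 indiff ⇒ p·2+(1-p)·6 = p·4+(1-p)·3 ⇒ p(-2) = (1-p)(-3) ⇒ p = 3/5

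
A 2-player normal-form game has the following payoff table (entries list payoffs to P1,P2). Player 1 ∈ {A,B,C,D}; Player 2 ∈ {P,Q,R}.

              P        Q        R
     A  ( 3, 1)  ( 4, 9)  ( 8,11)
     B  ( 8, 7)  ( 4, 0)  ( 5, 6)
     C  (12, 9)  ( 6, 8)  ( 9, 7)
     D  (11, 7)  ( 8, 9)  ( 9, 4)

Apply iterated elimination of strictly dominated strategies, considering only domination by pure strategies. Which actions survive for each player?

P1 drop A (C beats it: P:12>3 Q:6>4 R:9>8)
P1 drop B (C beats it: P:12>8 Q:6>4 R:9>5)
P2 drop R (P beats it: C:9>7 D:7>4)
P1→{C,D} P2→{P,Q}

Survivors P1:{C,D} P2:{P,Q}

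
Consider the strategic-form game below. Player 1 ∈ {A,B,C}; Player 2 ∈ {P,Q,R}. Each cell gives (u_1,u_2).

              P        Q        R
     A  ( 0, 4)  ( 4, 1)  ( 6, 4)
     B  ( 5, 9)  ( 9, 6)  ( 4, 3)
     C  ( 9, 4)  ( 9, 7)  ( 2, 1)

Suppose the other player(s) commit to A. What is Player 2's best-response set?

BR_2 = {P,R}

u_2(P vs A) = 4
u_2(Q vs A) = 1
u_2(R vs A) = 4
max payoff 4 at {P,R}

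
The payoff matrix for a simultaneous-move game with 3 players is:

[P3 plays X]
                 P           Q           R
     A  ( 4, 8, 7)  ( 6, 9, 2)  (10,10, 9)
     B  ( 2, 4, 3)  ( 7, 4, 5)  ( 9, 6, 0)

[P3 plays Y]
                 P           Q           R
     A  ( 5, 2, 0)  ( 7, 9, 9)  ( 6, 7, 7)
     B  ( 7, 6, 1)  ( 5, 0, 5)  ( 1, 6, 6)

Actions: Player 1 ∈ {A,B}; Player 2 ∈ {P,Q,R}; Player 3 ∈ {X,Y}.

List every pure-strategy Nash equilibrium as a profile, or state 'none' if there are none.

(A,P,X): not NE [P2→R gives 10>8]
(A,P,Y): not NE [P1→B gives 7>5; P2→Q gives 9>2; P3→X gives 7>0]
(A,Q,X): not NE [P1→B gives 7>6; P2→R gives 10>9; P3→Y gives 9>2]
(A,Q,Y): NE
(A,R,X): NE
(A,R,Y): not NE [P2→Q gives 9>7; P3→X gives 9>7]
(B,P,X): not NE [P1→A gives 4>2; P2→R gives 6>4]
(B,P,Y): not NE [P3→X gives 3>1]
(B,Q,X): not NE [P2→R gives 6>4]
(B,Q,Y): not NE [P1→A gives 7>5; P2→R gives 6>0]
(B,R,X): not NE [P1→A gives 10>9; P3→Y gives 6>0]
(B,R,Y): not NE [P1→A gives 6>1]

NE set: (A,Q,Y), (A,R,X)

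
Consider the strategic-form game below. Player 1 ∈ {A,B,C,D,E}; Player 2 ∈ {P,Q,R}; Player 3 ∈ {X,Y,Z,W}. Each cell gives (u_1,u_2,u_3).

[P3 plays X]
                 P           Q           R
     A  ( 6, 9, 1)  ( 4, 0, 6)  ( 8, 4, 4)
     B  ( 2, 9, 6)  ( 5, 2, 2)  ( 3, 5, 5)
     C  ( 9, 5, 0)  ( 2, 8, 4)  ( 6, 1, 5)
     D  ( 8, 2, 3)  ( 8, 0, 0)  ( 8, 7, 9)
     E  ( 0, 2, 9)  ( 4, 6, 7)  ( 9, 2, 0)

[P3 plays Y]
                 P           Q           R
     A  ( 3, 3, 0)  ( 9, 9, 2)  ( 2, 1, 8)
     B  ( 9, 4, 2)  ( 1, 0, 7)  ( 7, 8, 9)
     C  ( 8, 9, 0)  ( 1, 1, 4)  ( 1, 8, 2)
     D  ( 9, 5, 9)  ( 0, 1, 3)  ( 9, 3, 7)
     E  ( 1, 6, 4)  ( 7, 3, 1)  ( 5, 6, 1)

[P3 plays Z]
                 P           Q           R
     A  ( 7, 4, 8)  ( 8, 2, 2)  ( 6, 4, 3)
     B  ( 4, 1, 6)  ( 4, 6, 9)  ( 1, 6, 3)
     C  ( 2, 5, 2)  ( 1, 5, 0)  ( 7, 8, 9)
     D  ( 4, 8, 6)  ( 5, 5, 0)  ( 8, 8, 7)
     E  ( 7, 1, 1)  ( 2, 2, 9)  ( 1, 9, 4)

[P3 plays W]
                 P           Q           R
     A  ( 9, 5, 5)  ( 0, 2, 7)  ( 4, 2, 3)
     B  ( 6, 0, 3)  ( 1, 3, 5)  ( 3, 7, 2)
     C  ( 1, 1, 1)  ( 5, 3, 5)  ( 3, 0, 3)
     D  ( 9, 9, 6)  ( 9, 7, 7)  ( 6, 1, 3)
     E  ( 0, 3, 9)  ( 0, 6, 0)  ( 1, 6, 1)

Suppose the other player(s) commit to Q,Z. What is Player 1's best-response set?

u_1(A vs Q,Z) = 8
u_1(B vs Q,Z) = 4
u_1(C vs Q,Z) = 1
u_1(D vs Q,Z) = 5
u_1(E vs Q,Z) = 2
max payoff 8 at {A}

P1 best: {A}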